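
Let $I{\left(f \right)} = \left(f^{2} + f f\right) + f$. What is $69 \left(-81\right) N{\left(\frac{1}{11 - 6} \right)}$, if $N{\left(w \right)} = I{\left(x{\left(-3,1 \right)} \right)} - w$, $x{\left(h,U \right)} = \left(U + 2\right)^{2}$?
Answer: $- \frac{4773006}{5} \approx -9.546 \cdot 10^{5}$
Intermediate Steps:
$x{\left(h,U \right)} = \left(2 + U\right)^{2}$
$I{\left(f \right)} = f + 2 f^{2}$ ($I{\left(f \right)} = \left(f^{2} + f^{2}\right) + f = 2 f^{2} + f = f + 2 f^{2}$)
$N{\left(w \right)} = 171 - w$ ($N{\left(w \right)} = \left(2 + 1\right)^{2} \left(1 + 2 \left(2 + 1\right)^{2}\right) - w = 3^{2} \left(1 + 2 \cdot 3^{2}\right) - w = 9 \left(1 + 2 \cdot 9\right) - w = 9 \left(1 + 18\right) - w = 9 \cdot 19 - w = 171 - w$)
$69 \left(-81\right) N{\left(\frac{1}{11 - 6} \right)} = 69 \left(-81\right) \left(171 - \frac{1}{11 - 6}\right) = - 5589 \left(171 - \frac{1}{5}\right) = \left(-5589\right) \frac{854}{5} = - \frac{4773006}{5}$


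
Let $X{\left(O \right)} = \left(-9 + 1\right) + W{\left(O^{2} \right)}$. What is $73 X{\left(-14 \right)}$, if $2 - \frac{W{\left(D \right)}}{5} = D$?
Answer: $-71394$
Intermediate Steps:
$W{\left(D \right)} = 10 - 5 D$
$X{\left(O \right)} = 2 - 5 O^{2}$ ($X{\left(O \right)} = \left(-9 + 1\right) - \left(-10 + 5 O^{2}\right) = -8 - \left(-10 + 5 O^{2}\right) = 2 - 5 O^{2}$)
$73 X{\left(-14 \right)} = 73 \left(2 - 5 \left(-14\right)^{2}\right) = 73 \left(2 - 980\right) = 73 \left(-978\right) = -71394$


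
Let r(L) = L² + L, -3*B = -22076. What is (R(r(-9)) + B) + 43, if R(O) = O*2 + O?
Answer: 22853/3 ≈ 7617.7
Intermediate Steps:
B = 22076/3 (B = -⅓*(-22076) = 22076/3 ≈ 7358.7)
r(L) = L + L²
R(O) = 3*O (R(O) = 2*O + O = 3*O)
(R(r(-9)) + B) + 43 = (3*(-9*(1 - 9)) + 22076/3) + 43 = (3*(-9*(-8)) + 22076/3) + 43 = (3*72 + 22076/3) + 43 = (216 + 22076/3) + 43 = 22724/3 + 43 = 22853/3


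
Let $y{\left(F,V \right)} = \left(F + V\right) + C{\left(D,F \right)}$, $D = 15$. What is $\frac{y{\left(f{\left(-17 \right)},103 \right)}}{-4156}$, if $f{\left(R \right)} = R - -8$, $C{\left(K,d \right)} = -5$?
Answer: $- \frac{89}{4156} \approx -0.021415$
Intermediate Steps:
$f{\left(R \right)} = 8 + R$ ($f{\left(R \right)} = R + 8 = 8 + R$)
$y{\left(F,V \right)} = -5 + F + V$ ($y{\left(F,V \right)} = \left(F + V\right) - 5 = -5 + F + V$)
$\frac{y{\left(f{\left(-17 \right)},103 \right)}}{-4156} = \frac{-5 + \left(8 - 17\right) + 103}{-4156} = \left(-5 - 9 + 103\right) \left(- \frac{1}{4156}\right) = 89 \left(- \frac{1}{4156}\right) = - \frac{89}{4156}$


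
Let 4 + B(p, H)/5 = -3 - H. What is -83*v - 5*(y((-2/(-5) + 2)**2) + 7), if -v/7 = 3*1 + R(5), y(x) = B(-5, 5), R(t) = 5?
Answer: 4913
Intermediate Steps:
B(p, H) = -35 - 5*H (B(p, H) = -20 + 5*(-3 - H) = -20 + (-15 - 5*H) = -35 - 5*H)
y(x) = -60 (y(x) = -35 - 5*5 = -35 - 25 = -60)
v = -56 (v = -7*(3*1 + 5) = -7*(3 + 5) = -7*8 = -56)
-83*v - 5*(y((-2/(-5) + 2)**2) + 7) = -83*(-56) - 5*(-60 + 7) = 4648 - 5*(-53) = 4648 + 265 = 4913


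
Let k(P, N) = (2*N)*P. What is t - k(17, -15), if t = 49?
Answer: 559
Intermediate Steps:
k(P, N) = 2*N*P
t - k(17, -15) = 49 - 2*(-15)*17 = 49 - 1*(-510) = 49 + 510 = 559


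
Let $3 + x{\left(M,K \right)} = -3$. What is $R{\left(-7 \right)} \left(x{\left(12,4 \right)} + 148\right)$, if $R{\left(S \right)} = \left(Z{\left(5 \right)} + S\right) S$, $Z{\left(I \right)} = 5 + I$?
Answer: $-2982$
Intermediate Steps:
$R{\left(S \right)} = S \left(10 + S\right)$ ($R{\left(S \right)} = \left(\left(5 + 5\right) + S\right) S = \left(10 + S\right) S = S \left(10 + S\right)$)
$x{\left(M,K \right)} = -6$ ($x{\left(M,K \right)} = -3 - 3 = -6$)
$R{\left(-7 \right)} \left(x{\left(12,4 \right)} + 148\right) = - 7 \left(10 - 7\right) \left(-6 + 148\right) = \left(-7\right) 3 \cdot 142 = \left(-21\right) 142 = -2982$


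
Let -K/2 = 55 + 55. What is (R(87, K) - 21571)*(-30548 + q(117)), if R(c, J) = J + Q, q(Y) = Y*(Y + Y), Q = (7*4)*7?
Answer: 68456150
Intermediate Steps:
Q = 196 (Q = 28*7 = 196)
q(Y) = 2*Y**2 (q(Y) = Y*(2*Y) = 2*Y**2)
K = -220 (K = -2*(55 + 55) = -2*110 = -220)
R(c, J) = 196 + J (R(c, J) = J + 196 = 196 + J)
(R(87, K) - 21571)*(-30548 + q(117)) = ((196 - 220) - 21571)*(-30548 + 2*117**2) = (-24 - 21571)*(-30548 + 2*13689) = -21595*(-30548 + 27378) = -21595*(-3170) = 68456150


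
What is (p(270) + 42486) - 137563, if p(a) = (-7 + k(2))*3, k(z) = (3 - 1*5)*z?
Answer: -95110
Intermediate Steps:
k(z) = -2*z (k(z) = (3 - 5)*z = -2*z)
p(a) = -33 (p(a) = (-7 - 2*2)*3 = (-7 - 4)*3 = -11*3 = -33)
(p(270) + 42486) - 137563 = (-33 + 42486) - 137563 = 42453 - 137563 = -95110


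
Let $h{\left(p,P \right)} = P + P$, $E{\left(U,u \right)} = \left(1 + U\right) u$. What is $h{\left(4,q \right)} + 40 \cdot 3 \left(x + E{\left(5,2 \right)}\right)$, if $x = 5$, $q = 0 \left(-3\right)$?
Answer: $2040$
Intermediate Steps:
$q = 0$
$E{\left(U,u \right)} = u \left(1 + U\right)$
$h{\left(p,P \right)} = 2 P$
$h{\left(4,q \right)} + 40 \cdot 3 \left(x + E{\left(5,2 \right)}\right) = 2 \cdot 0 + 40 \cdot 3 \left(5 + 2 \left(1 + 5\right)\right) = 0 + 40 \cdot 3 \left(5 + 2 \cdot 6\right) = 0 + 40 \cdot 3 \left(5 + 12\right) = 0 + 40 \cdot 3 \cdot 17 = 0 + 40 \cdot 51 = 0 + 2040 = 2040$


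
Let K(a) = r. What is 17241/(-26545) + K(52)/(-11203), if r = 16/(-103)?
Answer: -19894120349/30630514405 ≈ -0.64949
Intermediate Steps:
r = -16/103 (r = 16*(-1/103) = -16/103 ≈ -0.15534)
K(a) = -16/103
17241/(-26545) + K(52)/(-11203) = 17241/(-26545) - 16/103/(-11203) = 17241*(-1/26545) - 16/103*(-1/11203) = -17241/26545 + 16/1153909 = -19894120349/30630514405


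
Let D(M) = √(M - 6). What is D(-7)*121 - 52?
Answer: -52 + 121*I*√13 ≈ -52.0 + 436.27*I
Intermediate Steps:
D(M) = √(-6 + M)
D(-7)*121 - 52 = √(-6 - 7)*121 - 52 = √(-13)*121 - 52 = (I*√13)*121 - 52 = 121*I*√13 - 52 = -52 + 121*I*√13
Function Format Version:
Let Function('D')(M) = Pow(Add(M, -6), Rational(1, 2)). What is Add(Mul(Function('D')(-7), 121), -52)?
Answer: Add(-52, Mul(121, I, Pow(13, Rational(1, 2)))) ≈ Add(-52.000, Mul(436.27, I))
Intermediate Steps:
Function('D')(M) = Pow(Add(-6, M), Rational(1, 2))
Add(Mul(Function('D')(-7), 121), -52) = Add(Mul(Pow(Add(-6, -7), Rational(1, 2)), 121), -52) = Add(Mul(Pow(-13, Rational(1, 2)), 121), -52) = Add(Mul(Mul(I, Pow(13, Rational(1, 2))), 121), -52) = Add(Mul(121, I, Pow(13, Rational(1, 2))), -52) = Add(-52, Mul(121, I, Pow(13, Rational(1, 2))))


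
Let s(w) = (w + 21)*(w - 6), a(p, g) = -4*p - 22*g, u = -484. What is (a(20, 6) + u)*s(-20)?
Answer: 18096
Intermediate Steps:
a(p, g) = -22*g - 4*p
s(w) = (-6 + w)*(21 + w) (s(w) = (21 + w)*(-6 + w) = (-6 + w)*(21 + w))
(a(20, 6) + u)*s(-20) = ((-22*6 - 4*20) - 484)*(-126 + (-20)² + 15*(-20)) = ((-132 - 80) - 484)*(-126 + 400 - 300) = (-212 - 484)*(-26) = -696*(-26) = 18096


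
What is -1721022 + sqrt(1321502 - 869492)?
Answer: -1721022 + sqrt(452010) ≈ -1.7204e+6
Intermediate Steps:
-1721022 + sqrt(1321502 - 869492) = -1721022 + sqrt(452010)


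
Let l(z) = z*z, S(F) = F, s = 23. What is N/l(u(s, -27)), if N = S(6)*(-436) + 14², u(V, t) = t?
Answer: -2420/729 ≈ -3.3196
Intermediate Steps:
l(z) = z²
N = -2420 (N = 6*(-436) + 14² = -2616 + 196 = -2420)
N/l(u(s, -27)) = -2420/((-27)²) = -2420/729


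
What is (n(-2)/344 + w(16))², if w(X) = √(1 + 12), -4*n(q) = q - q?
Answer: 13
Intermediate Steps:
n(q) = 0 (n(q) = -(q - q)/4 = -¼*0 = 0)
w(X) = √13
(n(-2)/344 + w(16))² = (0/344 + √13)² = (0*(1/344) + √13)² = (0 + √13)² = (√13)² = 13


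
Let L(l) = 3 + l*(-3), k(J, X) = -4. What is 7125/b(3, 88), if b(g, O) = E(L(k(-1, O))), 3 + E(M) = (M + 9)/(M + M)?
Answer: -35625/11 ≈ -3238.6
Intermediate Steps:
L(l) = 3 - 3*l
E(M) = -3 + (9 + M)/(2*M) (E(M) = -3 + (M + 9)/(M + M) = -3 + (9 + M)/((2*M)) = -3 + (9 + M)*(1/(2*M)) = -3 + (9 + M)/(2*M))
b(g, O) = -11/5 (b(g, O) = (9 - 5*(3 - 3*(-4)))/(2*(3 - 3*(-4))) = (9 - 5*(3 + 12))/(2*(3 + 12)) = (½)*(9 - 5*15)/15 = (½)*(1/15)*(9 - 75) = (½)*(1/15)*(-66) = -11/5)
7125/b(3, 88) = 7125/(-11/5) = 7125*(-5/11) = -35625/11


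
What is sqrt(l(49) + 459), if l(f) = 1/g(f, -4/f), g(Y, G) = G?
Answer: sqrt(1787)/2 ≈ 21.136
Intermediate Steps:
l(f) = -f/4 (l(f) = 1/(-4/f) = -f/4)
sqrt(l(49) + 459) = sqrt(-1/4*49 + 459) = sqrt(-49/4 + 459) = sqrt(1787/4) = sqrt(1787)/2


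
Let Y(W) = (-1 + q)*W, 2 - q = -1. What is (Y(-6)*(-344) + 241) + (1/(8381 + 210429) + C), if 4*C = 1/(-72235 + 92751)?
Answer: 39225808028917/8978211920 ≈ 4369.0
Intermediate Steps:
q = 3 (q = 2 - 1*(-1) = 2 + 1 = 3)
C = 1/82064 (C = 1/(4*(-72235 + 92751)) = (1/4)/20516 = (1/4)*(1/20516) = 1/82064 ≈ 1.2186e-5)
Y(W) = 2*W (Y(W) = (-1 + 3)*W = 2*W)
(Y(-6)*(-344) + 241) + (1/(8381 + 210429) + C) = ((2*(-6))*(-344) + 241) + (1/(8381 + 210429) + 1/82064) = (-12*(-344) + 241) + (1/218810 + 1/82064) = (4128 + 241) + (1/218810 + 1/82064) = 4369 + 150437/8978211920 = 39225808028917/8978211920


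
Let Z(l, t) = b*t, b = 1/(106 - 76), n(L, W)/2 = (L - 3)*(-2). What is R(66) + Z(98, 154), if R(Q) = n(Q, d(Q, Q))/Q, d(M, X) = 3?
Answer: 217/165 ≈ 1.3152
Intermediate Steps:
n(L, W) = 12 - 4*L (n(L, W) = 2*((L - 3)*(-2)) = 2*((-3 + L)*(-2)) = 2*(6 - 2*L) = 12 - 4*L)
b = 1/30 ≈ 0.033333
R(Q) = (12 - 4*Q)/Q
Z(l, t) = t/30
R(66) + Z(98, 154) = (-4 + 12/66) + (1/30)*154 = (-4 + 12*(1/66)) + 77/15 = (-4 + 2/11) + 77/15 = -42/11 + 77/15 = 217/165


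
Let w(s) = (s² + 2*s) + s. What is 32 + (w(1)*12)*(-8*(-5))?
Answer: 1952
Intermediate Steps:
w(s) = s² + 3*s
32 + (w(1)*12)*(-8*(-5)) = 32 + ((1*(3 + 1))*12)*(-8*(-5)) = 32 + ((1*4)*12)*40 = 32 + (4*12)*40 = 32 + 48*40 = 32 + 1920 = 1952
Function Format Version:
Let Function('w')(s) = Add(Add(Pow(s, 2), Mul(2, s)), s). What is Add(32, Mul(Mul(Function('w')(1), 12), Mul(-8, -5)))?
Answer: 1952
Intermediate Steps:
Function('w')(s) = Add(Pow(s, 2), Mul(3, s))
Add(32, Mul(Mul(Function('w')(1), 12), Mul(-8, -5))) = Add(32, Mul(Mul(Mul(1, Add(3, 1)), 12), Mul(-8, -5))) = Add(32, Mul(Mul(Mul(1, 4), 12), 40)) = Add(32, Mul(Mul(4, 12), 40)) = Add(32, Mul(48, 40)) = Add(32, 1920) = 1952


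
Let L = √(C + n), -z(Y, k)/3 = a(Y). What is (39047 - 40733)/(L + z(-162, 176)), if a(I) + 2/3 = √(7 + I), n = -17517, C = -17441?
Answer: -1686/(2 + I*√34958 - 3*I*√155) ≈ -0.1506 + 11.266*I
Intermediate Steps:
a(I) = -⅔ + √(7 + I)
z(Y, k) = 2 - 3*√(7 + Y) (z(Y, k) = -3*(-⅔ + √(7 + Y)) = 2 - 3*√(7 + Y))
L = I*√34958 (L = √(-17441 - 17517) = √(-34958) = I*√34958 ≈ 186.97*I)
(39047 - 40733)/(L + z(-162, 176)) = (39047 - 40733)/(I*√34958 + (2 - 3*√(7 - 162))) = -1686/(I*√34958 + (2 - 3*I*√155)) = -1686/(2 + I*√34958 - 3*I*√155)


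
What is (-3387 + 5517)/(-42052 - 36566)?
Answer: -355/13103 ≈ -0.027093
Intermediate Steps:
(-3387 + 5517)/(-42052 - 36566) = 2130/(-78618) = 2130*(-1/78618) = -355/13103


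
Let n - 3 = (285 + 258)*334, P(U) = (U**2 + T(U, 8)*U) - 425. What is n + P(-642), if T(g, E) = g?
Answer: 1005268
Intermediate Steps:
P(U) = -425 + 2*U**2 (P(U) = (U**2 + U*U) - 425 = (U**2 + U**2) - 425 = 2*U**2 - 425 = -425 + 2*U**2)
n = 181365 (n = 3 + (285 + 258)*334 = 3 + 543*334 = 3 + 181362 = 181365)
n + P(-642) = 181365 + (-425 + 2*(-642)**2) = 181365 + (-425 + 2*412164) = 181365 + (-425 + 824328) = 181365 + 823903 = 1005268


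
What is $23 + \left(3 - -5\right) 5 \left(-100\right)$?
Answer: $-3977$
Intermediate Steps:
$23 + \left(3 - -5\right) 5 \left(-100\right) = 23 + \left(3 + 5\right) 5 \left(-100\right) = 23 + 8 \cdot 5 \left(-100\right) = 23 + 40 \left(-100\right) = 23 - 4000 = -3977$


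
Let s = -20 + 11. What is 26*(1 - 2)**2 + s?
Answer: 17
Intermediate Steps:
s = -9
26*(1 - 2)**2 + s = 26*(1 - 2)**2 - 9 = 26*(-1)**2 - 9 = 26*1 - 9 = 26 - 9 = 17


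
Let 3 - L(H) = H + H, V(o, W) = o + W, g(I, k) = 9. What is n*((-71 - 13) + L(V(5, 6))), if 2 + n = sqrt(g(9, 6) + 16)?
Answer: -309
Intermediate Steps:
V(o, W) = W + o
n = 3 (n = -2 + sqrt(9 + 16) = -2 + sqrt(25) = -2 + 5 = 3)
L(H) = 3 - 2*H (L(H) = 3 - (H + H) = 3 - 2*H)
n*((-71 - 13) + L(V(5, 6))) = 3*((-71 - 13) + (3 - 2*(6 + 5))) = 3*(-84 + (3 - 2*11)) = 3*(-84 + (3 - 22)) = 3*(-84 - 19) = 3*(-103) = -309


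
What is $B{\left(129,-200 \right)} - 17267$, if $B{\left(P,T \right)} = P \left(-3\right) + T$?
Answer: $-17854$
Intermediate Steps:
$B{\left(P,T \right)} = T - 3 P$ ($B{\left(P,T \right)} = - 3 P + T = T - 3 P$)
$B{\left(129,-200 \right)} - 17267 = \left(-200 - 387\right) - 17267 = -587 - 17267 = -17854$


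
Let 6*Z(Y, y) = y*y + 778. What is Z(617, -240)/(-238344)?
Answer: -29189/715032 ≈ -0.040822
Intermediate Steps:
Z(Y, y) = 389/3 + y²/6 (Z(Y, y) = (y*y + 778)/6 = (y² + 778)/6 = (778 + y²)/6 = 389/3 + y²/6)
Z(617, -240)/(-238344) = (389/3 + (⅙)*(-240)²)/(-238344) = (389/3 + (⅙)*57600)*(-1/238344) = (389/3 + 9600)*(-1/238344) = (29189/3)*(-1/238344) = -29189/715032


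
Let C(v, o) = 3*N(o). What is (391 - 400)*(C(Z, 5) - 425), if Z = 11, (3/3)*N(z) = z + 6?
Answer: 3528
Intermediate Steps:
N(z) = 6 + z (N(z) = z + 6 = 6 + z)
C(v, o) = 18 + 3*o (C(v, o) = 3*(6 + o) = 18 + 3*o)
(391 - 400)*(C(Z, 5) - 425) = (391 - 400)*((18 + 3*5) - 425) = -9*((18 + 15) - 425) = -9*(33 - 425) = -9*(-392) = 3528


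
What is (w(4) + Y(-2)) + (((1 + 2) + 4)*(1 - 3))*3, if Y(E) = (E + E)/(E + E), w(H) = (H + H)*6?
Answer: 7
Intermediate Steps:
w(H) = 12*H (w(H) = (2*H)*6 = 12*H)
Y(E) = 1 (Y(E) = (2*E)/((2*E)) = (2*E)*(1/(2*E)) = 1)
(w(4) + Y(-2)) + (((1 + 2) + 4)*(1 - 3))*3 = (12*4 + 1) + (((1 + 2) + 4)*(1 - 3))*3 = (48 + 1) + ((3 + 4)*(-2))*3 = 49 + (7*(-2))*3 = 49 - 14*3 = 49 - 42 = 7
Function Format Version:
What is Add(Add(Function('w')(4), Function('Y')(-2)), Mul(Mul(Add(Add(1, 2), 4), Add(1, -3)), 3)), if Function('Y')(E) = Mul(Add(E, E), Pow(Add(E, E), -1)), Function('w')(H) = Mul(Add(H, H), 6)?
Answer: 7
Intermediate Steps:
Function('w')(H) = Mul(12, H) (Function('w')(H) = Mul(Mul(2, H), 6) = Mul(12, H))
Function('Y')(E) = 1 (Function('Y')(E) = Mul(Mul(2, E), Pow(Mul(2, E), -1)) = Mul(Mul(2, E), Mul(Rational(1, 2), Pow(E, -1))) = 1)
Add(Add(Function('w')(4), Function('Y')(-2)), Mul(Mul(Add(Add(1, 2), 4), Add(1, -3)), 3)) = Add(Add(Mul(12, 4), 1), Mul(Mul(Add(Add(1, 2), 4), Add(1, -3)), 3)) = Add(Add(48, 1), Mul(Mul(Add(3, 4), -2), 3)) = Add(49, Mul(Mul(7, -2), 3)) = Add(49, Mul(-14, 3)) = Add(49, -42) = 7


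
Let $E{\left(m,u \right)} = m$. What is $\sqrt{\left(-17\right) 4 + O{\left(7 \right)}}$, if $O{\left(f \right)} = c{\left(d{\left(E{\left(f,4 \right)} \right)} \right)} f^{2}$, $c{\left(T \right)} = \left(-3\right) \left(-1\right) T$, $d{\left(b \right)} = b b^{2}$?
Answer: $\sqrt{50353} \approx 224.39$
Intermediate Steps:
$d{\left(b \right)} = b^{3}$
$c{\left(T \right)} = 3 T$
$O{\left(f \right)} = 3 f^{5}$ ($O{\left(f \right)} = 3 f^{3} f^{2} = 3 f^{5}$)
$\sqrt{\left(-17\right) 4 + O{\left(7 \right)}} = \sqrt{\left(-17\right) 4 + 3 \cdot 7^{5}} = \sqrt{-68 + 3 \cdot 16807} = \sqrt{-68 + 50421} = \sqrt{50353}$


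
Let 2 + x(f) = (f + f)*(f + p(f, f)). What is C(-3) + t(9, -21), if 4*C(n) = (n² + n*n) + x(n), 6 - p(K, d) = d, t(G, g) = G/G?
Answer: -4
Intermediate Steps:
t(G, g) = 1
p(K, d) = 6 - d
x(f) = -2 + 12*f (x(f) = -2 + (f + f)*(f + (6 - f)) = -2 + (2*f)*6 = -2 + 12*f)
C(n) = -½ + n²/2 + 3*n (C(n) = ((n² + n*n) + (-2 + 12*n))/4 = ((n² + n²) + (-2 + 12*n))/4 = (2*n² + (-2 + 12*n))/4 = (-2 + 2*n² + 12*n)/4 = -½ + n²/2 + 3*n)
C(-3) + t(9, -21) = (-½ + (½)*(-3)² + 3*(-3)) + 1 = (-½ + (½)*9 - 9) + 1 = (-½ + 9/2 - 9) + 1 = -5 + 1 = -4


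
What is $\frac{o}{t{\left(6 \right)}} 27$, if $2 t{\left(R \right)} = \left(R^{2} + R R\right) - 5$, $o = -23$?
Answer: $- \frac{1242}{67} \approx -18.537$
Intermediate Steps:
$t{\left(R \right)} = - \frac{5}{2} + R^{2}$ ($t{\left(R \right)} = \frac{\left(R^{2} + R R\right) - 5}{2} = \frac{\left(R^{2} + R^{2}\right) - 5}{2} = \frac{2 R^{2} - 5}{2} = \frac{-5 + 2 R^{2}}{2} = - \frac{5}{2} + R^{2}$)
$\frac{o}{t{\left(6 \right)}} 27 = \frac{1}{- \frac{5}{2} + 6^{2}} \left(-23\right) 27 = \frac{1}{- \frac{5}{2} + 36} \left(-23\right) 27 = \frac{1}{\frac{67}{2}} \left(-23\right) 27 = \frac{2}{67} \left(-23\right) 27 = \left(- \frac{46}{67}\right) 27 = - \frac{1242}{67}$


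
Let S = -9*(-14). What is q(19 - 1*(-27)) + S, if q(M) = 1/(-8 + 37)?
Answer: 3655/29 ≈ 126.03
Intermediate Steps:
q(M) = 1/29
S = 126
q(19 - 1*(-27)) + S = 1/29 + 126 = 3655/29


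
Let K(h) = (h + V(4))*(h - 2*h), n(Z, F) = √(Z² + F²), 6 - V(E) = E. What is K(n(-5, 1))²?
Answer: 780 + 104*√26 ≈ 1310.3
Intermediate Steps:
V(E) = 6 - E
n(Z, F) = √(F² + Z²)
K(h) = -h*(2 + h) (K(h) = (h + (6 - 1*4))*(h - 2*h) = (h + (6 - 4))*(-h) = (h + 2)*(-h) = (2 + h)*(-h) = -h*(2 + h))
K(n(-5, 1))² = (-√(1² + (-5)²)*(2 + √(1² + (-5)²)))² = (-√(1 + 25)*(2 + √(1 + 25)))² = (-√26*(2 + √26))² = 26*(2 + √26)²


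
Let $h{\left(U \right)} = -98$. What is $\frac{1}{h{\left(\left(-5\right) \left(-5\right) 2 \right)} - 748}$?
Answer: $- \frac{1}{846} \approx -0.001182$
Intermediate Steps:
$\frac{1}{h{\left(\left(-5\right) \left(-5\right) 2 \right)} - 748} = \frac{1}{-98 - 748} = \frac{1}{-846} = - \frac{1}{846}$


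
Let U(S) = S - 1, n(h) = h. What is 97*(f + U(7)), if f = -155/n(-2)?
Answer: 16199/2 ≈ 8099.5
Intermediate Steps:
U(S) = -1 + S
f = 155/2 (f = -155/(-2) = -155*(-½) = 155/2 ≈ 77.500)
97*(f + U(7)) = 97*(155/2 + (-1 + 7)) = 97*(155/2 + 6) = 97*(167/2) = 16199/2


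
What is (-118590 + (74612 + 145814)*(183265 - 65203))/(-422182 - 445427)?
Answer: -8674605274/289203 ≈ -29995.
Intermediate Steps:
(-118590 + (74612 + 145814)*(183265 - 65203))/(-422182 - 445427) = (-118590 + 220426*118062)/(-867609) = (-118590 + 26023934412)*(-1/867609) = 26023815822*(-1/867609) = -8674605274/289203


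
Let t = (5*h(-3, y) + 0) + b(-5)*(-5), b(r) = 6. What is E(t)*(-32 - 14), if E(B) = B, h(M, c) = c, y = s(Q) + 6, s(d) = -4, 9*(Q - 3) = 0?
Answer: 920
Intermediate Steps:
Q = 3 (Q = 3 + (1/9)*0 = 3 + 0 = 3)
y = 2 (y = -4 + 6 = 2)
t = -20 (t = (5*2 + 0) + 6*(-5) = (10 + 0) - 30 = 10 - 30 = -20)
E(t)*(-32 - 14) = -20*(-32 - 14) = -20*(-46) = 920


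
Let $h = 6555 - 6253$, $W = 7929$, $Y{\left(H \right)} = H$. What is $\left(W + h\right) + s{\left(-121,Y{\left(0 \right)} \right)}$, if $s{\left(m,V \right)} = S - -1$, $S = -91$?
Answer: $8141$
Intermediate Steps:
$s{\left(m,V \right)} = -90$ ($s{\left(m,V \right)} = -91 - -1 = -91 + 1 = -90$)
$h = 302$ ($h = 6555 - 6253 = 302$)
$\left(W + h\right) + s{\left(-121,Y{\left(0 \right)} \right)} = \left(7929 + 302\right) - 90 = 8231 - 90 = 8141$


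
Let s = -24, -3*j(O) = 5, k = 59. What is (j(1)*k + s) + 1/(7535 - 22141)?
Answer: -5360405/43818 ≈ -122.33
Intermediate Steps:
j(O) = -5/3 (j(O) = -1/3*5 = -5/3)
(j(1)*k + s) + 1/(7535 - 22141) = (-5/3*59 - 24) + 1/(7535 - 22141) = (-295/3 - 24) + 1/(-14606) = -367/3 - 1/14606 = -5360405/43818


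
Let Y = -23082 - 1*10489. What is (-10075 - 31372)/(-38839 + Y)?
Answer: 41447/72410 ≈ 0.57239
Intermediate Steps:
Y = -33571 (Y = -23082 - 10489 = -33571)
(-10075 - 31372)/(-38839 + Y) = (-10075 - 31372)/(-38839 - 33571) = -41447/(-72410) = -41447*(-1/72410) = 41447/72410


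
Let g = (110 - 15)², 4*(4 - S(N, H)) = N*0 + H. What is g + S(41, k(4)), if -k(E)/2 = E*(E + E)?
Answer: 9045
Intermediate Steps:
k(E) = -4*E² (k(E) = -2*E*(E + E) = -2*E*2*E = -4*E²)
S(N, H) = 4 - H/4 (S(N, H) = 4 - (N*0 + H)/4 = 4 - (0 + H)/4 = 4 - H/4)
g = 9025 (g = 95² = 9025)
g + S(41, k(4)) = 9025 + (4 - (-1)*4²) = 9025 + (4 - (-1)*16) = 9025 + (4 - ¼*(-64)) = 9025 + (4 + 16) = 9025 + 20 = 9045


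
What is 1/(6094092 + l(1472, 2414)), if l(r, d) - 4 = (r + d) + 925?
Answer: 1/6098907 ≈ 1.6396e-7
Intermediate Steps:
l(r, d) = 929 + d + r (l(r, d) = 4 + ((r + d) + 925) = 4 + ((d + r) + 925) = 4 + (925 + d + r) = 929 + d + r)
1/(6094092 + l(1472, 2414)) = 1/(6094092 + (929 + 2414 + 1472)) = 1/(6094092 + 4815) = 1/6098907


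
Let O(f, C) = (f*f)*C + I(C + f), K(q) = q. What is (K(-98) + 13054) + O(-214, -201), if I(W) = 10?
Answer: -9192030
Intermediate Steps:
O(f, C) = 10 + C*f² (O(f, C) = (f*f)*C + 10 = f²*C + 10 = C*f² + 10 = 10 + C*f²)
(K(-98) + 13054) + O(-214, -201) = (-98 + 13054) + (10 - 201*(-214)²) = 12956 + (10 - 201*45796) = 12956 + (10 - 9204996) = 12956 - 9204986 = -9192030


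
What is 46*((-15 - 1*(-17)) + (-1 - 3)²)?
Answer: 828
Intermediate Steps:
46*((-15 - 1*(-17)) + (-1 - 3)²) = 46*((-15 + 17) + (-4)²) = 46*(2 + 16) = 46*18 = 828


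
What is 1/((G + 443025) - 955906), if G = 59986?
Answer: -1/452895 ≈ -2.2080e-6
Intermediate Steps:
1/((G + 443025) - 955906) = 1/((59986 + 443025) - 955906) = 1/(503011 - 955906) = 1/(-452895) = -1/452895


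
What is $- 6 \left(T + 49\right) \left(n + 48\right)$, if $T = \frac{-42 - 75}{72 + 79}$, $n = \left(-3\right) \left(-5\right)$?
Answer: $- \frac{2752596}{151} \approx -18229.0$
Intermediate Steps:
$n = 15$
$T = - \frac{117}{151} \approx -0.77483$
$- 6 \left(T + 49\right) \left(n + 48\right) = - 6 \left(- \frac{117}{151} + 49\right) \left(15 + 48\right) = - 6 \cdot \frac{7282}{151} \cdot 63 = \left(-6\right) \frac{458766}{151} = - \frac{2752596}{151}$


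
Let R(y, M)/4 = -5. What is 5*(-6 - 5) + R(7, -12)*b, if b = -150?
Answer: 2945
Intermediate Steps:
R(y, M) = -20 (R(y, M) = 4*(-5) = -20)
5*(-6 - 5) + R(7, -12)*b = 5*(-6 - 5) - 20*(-150) = 5*(-11) + 3000 = -55 + 3000 = 2945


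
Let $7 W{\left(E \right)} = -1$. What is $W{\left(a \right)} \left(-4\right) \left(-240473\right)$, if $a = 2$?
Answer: $- \frac{961892}{7} \approx -1.3741 \cdot 10^{5}$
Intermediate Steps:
$W{\left(E \right)} = - \frac{1}{7}$ ($W{\left(E \right)} = \frac{1}{7} \left(-1\right) = - \frac{1}{7}$)
$W{\left(a \right)} \left(-4\right) \left(-240473\right) = \left(- \frac{1}{7}\right) \left(-4\right) \left(-240473\right) = \frac{4}{7} \left(-240473\right) = - \frac{961892}{7}$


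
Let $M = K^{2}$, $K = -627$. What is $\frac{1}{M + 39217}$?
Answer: $\frac{1}{432346} \approx 2.313 \cdot 10^{-6}$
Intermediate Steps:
$M = 393129$ ($M = \left(-627\right)^{2} = 393129$)
$\frac{1}{M + 39217} = \frac{1}{393129 + 39217} = \frac{1}{432346}$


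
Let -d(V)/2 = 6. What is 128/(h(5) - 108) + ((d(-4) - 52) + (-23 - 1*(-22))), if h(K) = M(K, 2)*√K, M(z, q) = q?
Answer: -192671/2911 - 64*√5/2911 ≈ -66.236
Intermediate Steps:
d(V) = -12 (d(V) = -2*6 = -12)
h(K) = 2*√K
128/(h(5) - 108) + ((d(-4) - 52) + (-23 - 1*(-22))) = 128/(2*√5 - 108) + ((-12 - 52) + (-23 - 1*(-22))) = 128/(-108 + 2*√5) + (-64 + (-23 + 22)) = 128/(-108 + 2*√5) + (-64 - 1) = 128/(-108 + 2*√5) - 65 = -65 + 128/(-108 + 2*√5)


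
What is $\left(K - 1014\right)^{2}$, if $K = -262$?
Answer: $1628176$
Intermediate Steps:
$\left(K - 1014\right)^{2} = \left(-262 - 1014\right)^{2} = \left(-1276\right)^{2} = 1628176$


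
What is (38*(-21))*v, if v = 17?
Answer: -13566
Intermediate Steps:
(38*(-21))*v = (38*(-21))*17 = -798*17 = -13566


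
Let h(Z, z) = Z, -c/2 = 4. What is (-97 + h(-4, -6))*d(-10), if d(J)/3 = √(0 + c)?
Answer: -606*I*√2 ≈ -857.01*I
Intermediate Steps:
c = -8 (c = -2*4 = -8)
d(J) = 6*I*√2 (d(J) = 3*√(0 - 8) = 3*√(-8) = 3*(2*I*√2) = 6*I*√2)
(-97 + h(-4, -6))*d(-10) = (-97 - 4)*(6*I*√2) = -606*I*√2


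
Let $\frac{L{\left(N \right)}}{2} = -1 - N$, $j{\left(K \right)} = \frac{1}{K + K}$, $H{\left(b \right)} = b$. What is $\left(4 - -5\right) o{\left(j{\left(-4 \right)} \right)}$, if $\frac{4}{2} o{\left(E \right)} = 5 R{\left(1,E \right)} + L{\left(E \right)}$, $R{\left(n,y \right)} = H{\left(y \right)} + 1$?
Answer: $\frac{189}{16} \approx 11.813$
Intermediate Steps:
$j{\left(K \right)} = \frac{1}{2 K}$
$R{\left(n,y \right)} = 1 + y$ ($R{\left(n,y \right)} = y + 1 = 1 + y$)
$L{\left(N \right)} = -2 - 2 N$ ($L{\left(N \right)} = 2 \left(-1 - N\right) = -2 - 2 N$)
$o{\left(E \right)} = \frac{3}{2} + \frac{3 E}{2}$ ($o{\left(E \right)} = \frac{5 \left(1 + E\right) - \left(2 + 2 E\right)}{2} = \frac{\left(5 + 5 E\right) - \left(2 + 2 E\right)}{2} = \frac{3 + 3 E}{2} = \frac{3}{2} + \frac{3 E}{2}$)
$\left(4 - -5\right) o{\left(j{\left(-4 \right)} \right)} = \left(4 - -5\right) \left(\frac{3}{2} + \frac{3 \frac{1}{2 \left(-4\right)}}{2}\right) = \left(4 + 5\right) \left(\frac{3}{2} + \frac{3 \cdot \frac{1}{2} \left(- \frac{1}{4}\right)}{2}\right) = 9 \left(\frac{3}{2} + \frac{3}{2} \left(- \frac{1}{8}\right)\right) = 9 \left(\frac{3}{2} - \frac{3}{16}\right) = 9 \cdot \frac{21}{16} = \frac{189}{16}$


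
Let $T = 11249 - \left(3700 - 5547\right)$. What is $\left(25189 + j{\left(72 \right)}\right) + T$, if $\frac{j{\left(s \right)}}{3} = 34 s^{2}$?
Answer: $567053$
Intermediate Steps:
$j{\left(s \right)} = 102 s^{2}$ ($j{\left(s \right)} = 3 \cdot 34 s^{2} = 102 s^{2}$)
$T = 13096$ ($T = 11249 - \left(3700 - 5547\right) = 11249 - -1847 = 11249 + 1847 = 13096$)
$\left(25189 + j{\left(72 \right)}\right) + T = \left(25189 + 102 \cdot 72^{2}\right) + 13096 = \left(25189 + 102 \cdot 5184\right) + 13096 = \left(25189 + 528768\right) + 13096 = 553957 + 13096 = 567053$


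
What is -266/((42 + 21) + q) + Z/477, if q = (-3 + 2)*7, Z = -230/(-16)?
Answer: -18011/3816 ≈ -4.7199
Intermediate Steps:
Z = 115/8 (Z = -230*(-1/16) = 115/8 ≈ 14.375)
q = -7 (q = -1*7 = -7)
-266/((42 + 21) + q) + Z/477 = -266/((42 + 21) - 7) + (115/8)/477 = -266/(63 - 7) + (115/8)*(1/477) = -266/56 + 115/3816 = -266*1/56 + 115/3816 = -19/4 + 115/3816 = -18011/3816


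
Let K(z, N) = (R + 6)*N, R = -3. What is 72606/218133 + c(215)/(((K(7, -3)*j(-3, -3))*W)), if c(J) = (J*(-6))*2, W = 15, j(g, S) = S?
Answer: -438994/72711 ≈ -6.0375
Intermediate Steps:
c(J) = -12*J (c(J) = -6*J*2 = -12*J)
K(z, N) = 3*N (K(z, N) = (-3 + 6)*N = 3*N)
72606/218133 + c(215)/(((K(7, -3)*j(-3, -3))*W)) = 72606/218133 + (-12*215)/((((3*(-3))*(-3))*15)) = 72606*(1/218133) - 2580/(-9*(-3)*15) = 24202/72711 - 2580/(27*15) = 24202/72711 - 2580/405 = 24202/72711 - 2580*1/405 = 24202/72711 - 172/27 = -438994/72711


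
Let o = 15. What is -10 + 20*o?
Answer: 290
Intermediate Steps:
-10 + 20*o = -10 + 20*15 = -10 + 300 = 290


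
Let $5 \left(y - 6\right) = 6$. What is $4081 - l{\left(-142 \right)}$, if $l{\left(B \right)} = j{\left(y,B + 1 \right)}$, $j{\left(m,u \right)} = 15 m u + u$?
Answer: $19450$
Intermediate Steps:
$y = \frac{36}{5}$ ($y = 6 + \frac{1}{5} \cdot 6 = 6 + \frac{6}{5} = \frac{36}{5} \approx 7.2$)
$j{\left(m,u \right)} = u + 15 m u$ ($j{\left(m,u \right)} = 15 m u + u = u + 15 m u$)
$l{\left(B \right)} = 109 + 109 B$ ($l{\left(B \right)} = \left(B + 1\right) \left(1 + 15 \cdot \frac{36}{5}\right) = \left(1 + B\right) \left(1 + 108\right) = \left(1 + B\right) 109 = 109 + 109 B$)
$4081 - l{\left(-142 \right)} = 4081 - \left(109 + 109 \left(-142\right)\right) = 4081 - \left(109 - 15478\right) = 4081 - -15369 = 4081 + 15369 = 19450$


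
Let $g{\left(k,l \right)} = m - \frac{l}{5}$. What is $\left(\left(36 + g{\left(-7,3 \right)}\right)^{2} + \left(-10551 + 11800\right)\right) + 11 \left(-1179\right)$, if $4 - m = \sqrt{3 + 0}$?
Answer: $- \frac{254116}{25} - \frac{394 \sqrt{3}}{5} \approx -10301.0$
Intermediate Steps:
$m = 4 - \sqrt{3}$ ($m = 4 - \sqrt{3 + 0} = 4 - \sqrt{3} \approx 2.2679$)
$g{\left(k,l \right)} = 4 - \sqrt{3} - \frac{l}{5}$ ($g{\left(k,l \right)} = \left(4 - \sqrt{3}\right) - \frac{l}{5} = 4 - \sqrt{3} - \frac{l}{5}$)
$\left(\left(36 + g{\left(-7,3 \right)}\right)^{2} + \left(-10551 + 11800\right)\right) + 11 \left(-1179\right) = \left(\left(36 - \left(- \frac{17}{5} + \sqrt{3}\right)\right)^{2} + \left(-10551 + 11800\right)\right) + 11 \left(-1179\right) = \left(\left(36 - \left(- \frac{17}{5} + \sqrt{3}\right)\right)^{2} + 1249\right) - 12969 = \left(\left(36 + \left(\frac{17}{5} - \sqrt{3}\right)\right)^{2} + 1249\right) - 12969 = \left(\left(\frac{197}{5} - \sqrt{3}\right)^{2} + 1249\right) - 12969 = \left(1249 + \left(\frac{197}{5} - \sqrt{3}\right)^{2}\right) - 12969 = -11720 + \left(\frac{197}{5} - \sqrt{3}\right)^{2}$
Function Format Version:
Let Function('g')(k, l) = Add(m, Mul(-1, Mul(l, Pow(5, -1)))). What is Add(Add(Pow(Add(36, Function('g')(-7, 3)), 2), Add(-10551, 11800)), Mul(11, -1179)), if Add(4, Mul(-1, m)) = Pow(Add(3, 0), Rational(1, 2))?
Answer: Add(Rational(-254116, 25), Mul(Rational(-394, 5), Pow(3, Rational(1, 2)))) ≈ -10301.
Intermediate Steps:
m = Add(4, Mul(-1, Pow(3, Rational(1, 2)))) (m = Add(4, Mul(-1, Pow(Add(3, 0), Rational(1, 2)))) = Add(4, Mul(-1, Pow(3, Rational(1, 2)))) ≈ 2.2679)
Function('g')(k, l) = Add(4, Mul(-1, Pow(3, Rational(1, 2))), Mul(Rational(-1, 5), l)) (Function('g')(k, l) = Add(Add(4, Mul(-1, Pow(3, Rational(1, 2)))), Mul(-1, Mul(l, Pow(5, -1)))) = Add(Add(4, Mul(-1, Pow(3, Rational(1, 2)))), Mul(-1, Mul(l, Rational(1, 5)))) = Add(Add(4, Mul(-1, Pow(3, Rational(1, 2)))), Mul(-1, Mul(Rational(1, 5), l))) = Add(Add(4, Mul(-1, Pow(3, Rational(1, 2)))), Mul(Rational(-1, 5), l)) = Add(4, Mul(-1, Pow(3, Rational(1, 2))), Mul(Rational(-1, 5), l)))
Add(Add(Pow(Add(36, Function('g')(-7, 3)), 2), Add(-10551, 11800)), Mul(11, -1179)) = Add(Add(Pow(Add(36, Add(4, Mul(-1, Pow(3, Rational(1, 2))), Mul(Rational(-1, 5), 3))), 2), Add(-10551, 11800)), Mul(11, -1179)) = Add(Add(Pow(Add(36, Add(4, Mul(-1, Pow(3, Rational(1, 2))), Rational(-3, 5))), 2), 1249), -12969) = Add(Add(Pow(Add(36, Add(Rational(17, 5), Mul(-1, Pow(3, Rational(1, 2))))), 2), 1249), -12969) = Add(Add(Pow(Add(Rational(197, 5), Mul(-1, Pow(3, Rational(1, 2)))), 2), 1249), -12969) = Add(Add(1249, Pow(Add(Rational(197, 5), Mul(-1, Pow(3, Rational(1, 2)))), 2)), -12969) = Add(-11720, Pow(Add(Rational(197, 5), Mul(-1, Pow(3, Rational(1, 2)))), 2))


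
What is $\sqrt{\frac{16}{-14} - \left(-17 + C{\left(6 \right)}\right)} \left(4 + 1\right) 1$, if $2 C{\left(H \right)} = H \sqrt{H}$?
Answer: $\frac{5 \sqrt{777 - 147 \sqrt{6}}}{7} \approx 14.585$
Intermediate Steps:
$C{\left(H \right)} = \frac{H^{\frac{3}{2}}}{2}$ ($C{\left(H \right)} = \frac{H \sqrt{H}}{2} = \frac{H^{\frac{3}{2}}}{2}$)
$\sqrt{\frac{16}{-14} - \left(-17 + C{\left(6 \right)}\right)} \left(4 + 1\right) 1 = \sqrt{\frac{16}{-14} + \left(17 - \frac{6^{\frac{3}{2}}}{2}\right)} \left(4 + 1\right) 1 = \sqrt{16 \left(- \frac{1}{14}\right) + \left(17 - \frac{6 \sqrt{6}}{2}\right)} 5 \cdot 1 = \sqrt{- \frac{8}{7} + \left(17 - 3 \sqrt{6}\right)} 5 = \sqrt{\frac{111}{7} - 3 \sqrt{6}} \cdot 5 = 5 \sqrt{\frac{111}{7} - 3 \sqrt{6}}$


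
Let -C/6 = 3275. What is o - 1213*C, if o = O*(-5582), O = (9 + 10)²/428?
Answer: 5099778749/214 ≈ 2.3831e+7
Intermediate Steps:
C = -19650 (C = -6*3275 = -19650)
O = 361/428 (O = 19²*(1/428) = 361*(1/428) = 361/428 ≈ 0.84346)
o = -1007551/214 (o = (361/428)*(-5582) = -1007551/214 ≈ -4708.2)
o - 1213*C = -1007551/214 - 1213*(-19650) = -1007551/214 - 1*(-23835450) = -1007551/214 + 23835450 = 5099778749/214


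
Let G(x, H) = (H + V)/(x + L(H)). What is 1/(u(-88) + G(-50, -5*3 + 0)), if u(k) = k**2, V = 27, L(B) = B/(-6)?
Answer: 95/735656 ≈ 0.00012914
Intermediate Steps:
L(B) = -B/6 (L(B) = B*(-1/6) = -B/6)
G(x, H) = (27 + H)/(x - H/6) (G(x, H) = (H + 27)/(x - H/6) = (27 + H)/(x - H/6))
1/(u(-88) + G(-50, -5*3 + 0)) = 1/((-88)**2 + 6*(27 + (-5*3 + 0))/(-(-5*3 + 0) + 6*(-50))) = 1/(7744 + 6*(27 + (-15 + 0))/(-(-15 + 0) - 300)) = 1/(7744 + 6*(27 - 15)/(-1*(-15) - 300)) = 1/(7744 + 6*12/(15 - 300)) = 1/(7744 + 6*12/(-285)) = 1/(7744 + 6*(-1/285)*12) = 1/(7744 - 24/95) = 1/(735656/95) = 95/735656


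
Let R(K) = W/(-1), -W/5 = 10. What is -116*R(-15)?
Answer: -5800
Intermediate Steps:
W = -50 (W = -5*10 = -50)
R(K) = 50 (R(K) = -50/(-1) = -50*(-1) = 50)
-116*R(-15) = -116*50 = -5800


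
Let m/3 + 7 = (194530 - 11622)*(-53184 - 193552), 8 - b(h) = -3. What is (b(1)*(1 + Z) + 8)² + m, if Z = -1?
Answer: -135389964821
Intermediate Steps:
b(h) = 11 (b(h) = 8 - 1*(-3) = 8 + 3 = 11)
m = -135389964885 (m = -21 + 3*((194530 - 11622)*(-53184 - 193552)) = -21 + 3*(182908*(-246736)) = -21 + 3*(-45129988288) = -21 - 135389964864 = -135389964885)
(b(1)*(1 + Z) + 8)² + m = (11*(1 - 1) + 8)² - 135389964885 = (11*0 + 8)² - 135389964885 = (0 + 8)² - 135389964885 = 8² - 135389964885 = 64 - 135389964885 = -135389964821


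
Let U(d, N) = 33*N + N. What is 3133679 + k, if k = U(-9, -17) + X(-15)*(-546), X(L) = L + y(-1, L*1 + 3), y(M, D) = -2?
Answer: 3142383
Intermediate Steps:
U(d, N) = 34*N
X(L) = -2 + L (X(L) = L - 2 = -2 + L)
k = 8704 (k = 34*(-17) + (-2 - 15)*(-546) = -578 - 17*(-546) = -578 + 9282 = 8704)
3133679 + k = 3133679 + 8704 = 3142383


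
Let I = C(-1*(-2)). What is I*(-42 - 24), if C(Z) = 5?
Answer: -330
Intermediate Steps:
I = 5
I*(-42 - 24) = 5*(-42 - 24) = 5*(-66) = -330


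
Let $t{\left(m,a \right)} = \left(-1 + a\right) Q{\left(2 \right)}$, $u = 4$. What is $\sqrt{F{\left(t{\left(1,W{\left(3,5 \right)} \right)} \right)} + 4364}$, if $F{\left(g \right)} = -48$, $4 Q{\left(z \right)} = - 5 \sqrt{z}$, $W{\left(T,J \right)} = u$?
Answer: $2 \sqrt{1079} \approx 65.696$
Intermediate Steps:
$W{\left(T,J \right)} = 4$
$Q{\left(z \right)} = - \frac{5 \sqrt{z}}{4}$ ($Q{\left(z \right)} = \frac{\left(-5\right) \sqrt{z}}{4} = - \frac{5 \sqrt{z}}{4}$)
$t{\left(m,a \right)} = - \frac{5 \sqrt{2} \left(-1 + a\right)}{4}$ ($t{\left(m,a \right)} = \left(-1 + a\right) \left(- \frac{5 \sqrt{2}}{4}\right) = - \frac{5 \sqrt{2} \left(-1 + a\right)}{4}$)
$\sqrt{F{\left(t{\left(1,W{\left(3,5 \right)} \right)} \right)} + 4364} = \sqrt{-48 + 4364} = \sqrt{4316} = 2 \sqrt{1079}$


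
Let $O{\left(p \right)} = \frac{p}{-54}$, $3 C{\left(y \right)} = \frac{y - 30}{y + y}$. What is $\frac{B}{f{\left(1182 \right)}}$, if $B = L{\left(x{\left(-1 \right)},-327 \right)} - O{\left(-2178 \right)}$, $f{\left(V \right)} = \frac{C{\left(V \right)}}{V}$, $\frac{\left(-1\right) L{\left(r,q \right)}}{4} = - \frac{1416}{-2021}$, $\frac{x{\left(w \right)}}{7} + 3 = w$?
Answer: $- \frac{10149834197}{32336} \approx -3.1389 \cdot 10^{5}$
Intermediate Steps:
$x{\left(w \right)} = -21 + 7 w$
$L{\left(r,q \right)} = - \frac{5664}{2021}$ ($L{\left(r,q \right)} = - 4 \left(- \frac{1416}{-2021}\right) = - 4 \left(\left(-1416\right) \left(- \frac{1}{2021}\right)\right) = \left(-4\right) \frac{1416}{2021} = - \frac{5664}{2021}$)
$C{\left(y \right)} = \frac{-30 + y}{6 y}$ ($C{\left(y \right)} = \frac{\left(y - 30\right) \frac{1}{y + y}}{3} = \frac{\left(-30 + y\right) \frac{1}{2 y}}{3} = \frac{\frac{1}{2} \frac{1}{y} \left(-30 + y\right)}{3} = \frac{-30 + y}{6 y}$)
$O{\left(p \right)} = - \frac{p}{54}$ ($O{\left(p \right)} = p \left(- \frac{1}{54}\right) = - \frac{p}{54}$)
$f{\left(V \right)} = \frac{-30 + V}{6 V^{2}}$ ($f{\left(V \right)} = \frac{\frac{1}{6} \frac{1}{V} \left(-30 + V\right)}{V} = \frac{-30 + V}{6 V^{2}}$)
$B = - \frac{261533}{6063}$ ($B = - \frac{5664}{2021} - \left(- \frac{1}{54}\right) \left(-2178\right) = - \frac{5664}{2021} - \frac{121}{3} = - \frac{261533}{6063} \approx -43.136$)
$\frac{B}{f{\left(1182 \right)}} = - \frac{261533}{6063 \frac{-30 + 1182}{6 \cdot 1397124}} = - \frac{261533}{6063 \cdot \frac{1}{6} \cdot \frac{1}{1397124} \cdot 1152} = - \frac{261533}{6063 \cdot \frac{16}{116427}} = \left(- \frac{261533}{6063}\right) \frac{116427}{16} = - \frac{10149834197}{32336}$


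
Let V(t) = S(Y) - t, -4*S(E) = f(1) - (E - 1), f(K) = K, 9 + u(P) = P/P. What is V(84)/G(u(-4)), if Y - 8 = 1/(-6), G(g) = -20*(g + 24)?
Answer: 1981/7680 ≈ 0.25794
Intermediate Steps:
u(P) = -8 (u(P) = -9 + P/P = -9 + 1 = -8)
G(g) = -480 - 20*g (G(g) = -20*(24 + g) = -480 - 20*g)
Y = 47/6 (Y = 8 + 1/(-6) = 8 - 1/6 = 47/6 ≈ 7.8333)
S(E) = -1/2 + E/4 (S(E) = -(1 - (E - 1))/4 = -(1 - (-1 + E))/4 = -(1 + (1 - E))/4 = -(2 - E)/4 = -1/2 + E/4)
V(t) = 35/24 - t (V(t) = (-1/2 + (1/4)*(47/6)) - t = (-1/2 + 47/24) - t = 35/24 - t)
V(84)/G(u(-4)) = (35/24 - 1*84)/(-480 - 20*(-8)) = (35/24 - 84)/(-480 + 160) = -1981/24/(-320) = -1981/24*(-1/320) = 1981/7680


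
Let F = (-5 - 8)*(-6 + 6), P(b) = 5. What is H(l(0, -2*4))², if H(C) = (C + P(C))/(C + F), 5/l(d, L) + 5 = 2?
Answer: 4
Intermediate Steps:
l(d, L) = -5/3 (l(d, L) = 5/(-5 + 2) = 5/(-3) = 5*(-⅓) = -5/3)
F = 0 (F = -13*0 = 0)
H(C) = (5 + C)/C (H(C) = (C + 5)/(C + 0) = (5 + C)/C)
H(l(0, -2*4))² = ((5 - 5/3)/(-5/3))² = (-⅗*10/3)² = (-2)² = 4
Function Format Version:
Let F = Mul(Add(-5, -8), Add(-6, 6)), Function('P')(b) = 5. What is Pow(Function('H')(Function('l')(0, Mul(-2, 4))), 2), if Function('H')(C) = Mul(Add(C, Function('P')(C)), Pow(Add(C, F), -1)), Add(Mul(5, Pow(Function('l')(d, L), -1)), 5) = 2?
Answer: 4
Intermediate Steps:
Function('l')(d, L) = Rational(-5, 3) (Function('l')(d, L) = Mul(5, Pow(Add(-5, 2), -1)) = Mul(5, Pow(-3, -1)) = Mul(5, Rational(-1, 3)) = Rational(-5, 3))
F = 0 (F = Mul(-13, 0) = 0)
Function('H')(C) = Mul(Pow(C, -1), Add(5, C)) (Function('H')(C) = Mul(Add(C, 5), Pow(Add(C, 0), -1)) = Mul(Add(5, C), Pow(C, -1)) = Mul(Pow(C, -1), Add(5, C)))
Pow(Function('H')(Function('l')(0, Mul(-2, 4))), 2) = Pow(Mul(Pow(Rational(-5, 3), -1), Add(5, Rational(-5, 3))), 2) = Pow(Mul(Rational(-3, 5), Rational(10, 3)), 2) = Pow(-2, 2) = 4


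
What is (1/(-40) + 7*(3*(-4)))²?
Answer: 11296321/1600 ≈ 7060.2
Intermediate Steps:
(1/(-40) + 7*(3*(-4)))² = (-1/40 + 7*(-12))² = (-1/40 - 84)² = (-3361/40)² = 11296321/1600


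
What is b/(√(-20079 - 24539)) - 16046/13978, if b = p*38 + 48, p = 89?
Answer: -8023/6989 - 245*I*√44618/3187 ≈ -1.1479 - 16.238*I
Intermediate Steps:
b = 3430 (b = 89*38 + 48 = 3382 + 48 = 3430)
b/(√(-20079 - 24539)) - 16046/13978 = 3430/(√(-20079 - 24539)) - 16046/13978 = 3430/(√(-44618)) - 16046*1/13978 = 3430/((I*√44618)) - 8023/6989 = 3430*(-I*√44618/44618) - 8023/6989 = -245*I*√44618/3187 - 8023/6989 = -8023/6989 - 245*I*√44618/3187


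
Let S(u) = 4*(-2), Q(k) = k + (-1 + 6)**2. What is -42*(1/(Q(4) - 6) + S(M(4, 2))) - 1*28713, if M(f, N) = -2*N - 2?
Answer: -652713/23 ≈ -28379.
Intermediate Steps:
M(f, N) = -2 - 2*N
Q(k) = 25 + k (Q(k) = k + 5**2 = k + 25 = 25 + k)
S(u) = -8
-42*(1/(Q(4) - 6) + S(M(4, 2))) - 1*28713 = -42*(1/((25 + 4) - 6) - 8) - 1*28713 = -42*(1/(29 - 6) - 8) - 28713 = -42*(1/23 - 8) - 28713 = -42*(-183/23) - 28713 = 7686/23 - 28713 = -652713/23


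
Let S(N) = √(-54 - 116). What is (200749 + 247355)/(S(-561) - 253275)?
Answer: -22698708120/12829645159 - 448104*I*√170/64148225795 ≈ -1.7692 - 9.1079e-5*I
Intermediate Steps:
S(N) = I*√170 (S(N) = √(-170) = I*√170)
(200749 + 247355)/(S(-561) - 253275) = (200749 + 247355)/(I*√170 - 253275) = 448104/(-253275 + I*√170)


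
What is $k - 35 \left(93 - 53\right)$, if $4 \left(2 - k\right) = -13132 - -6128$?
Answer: $353$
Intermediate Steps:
$k = 1753$ ($k = 2 - \frac{-13132 - -6128}{4} = 2 - \frac{-13132 + 6128}{4} = 2 - -1751 = 2 + 1751 = 1753$)
$k - 35 \left(93 - 53\right) = 1753 - 35 \left(93 - 53\right) = 1753 - 35 \cdot 40 = 1753 - 1400 = 353$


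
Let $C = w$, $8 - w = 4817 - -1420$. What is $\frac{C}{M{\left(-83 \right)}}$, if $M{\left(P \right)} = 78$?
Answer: $- \frac{6229}{78} \approx -79.859$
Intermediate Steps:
$w = -6229$ ($w = 8 - \left(4817 - -1420\right) = 8 - \left(4817 + 1420\right) = 8 - 6237 = -6229$)
$C = -6229$
$\frac{C}{M{\left(-83 \right)}} = - \frac{6229}{78}$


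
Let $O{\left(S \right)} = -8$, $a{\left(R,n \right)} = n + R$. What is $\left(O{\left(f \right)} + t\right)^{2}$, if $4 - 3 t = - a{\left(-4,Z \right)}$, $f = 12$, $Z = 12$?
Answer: $16$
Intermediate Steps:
$a{\left(R,n \right)} = R + n$
$t = 4$ ($t = \frac{4}{3} - \frac{\left(-1\right) \left(-4 + 12\right)}{3} = \frac{4}{3} - \frac{\left(-1\right) 8}{3} = \frac{4}{3} - - \frac{8}{3} = \frac{4}{3} + \frac{8}{3} = 4$)
$\left(O{\left(f \right)} + t\right)^{2} = \left(-8 + 4\right)^{2} = \left(-4\right)^{2} = 16$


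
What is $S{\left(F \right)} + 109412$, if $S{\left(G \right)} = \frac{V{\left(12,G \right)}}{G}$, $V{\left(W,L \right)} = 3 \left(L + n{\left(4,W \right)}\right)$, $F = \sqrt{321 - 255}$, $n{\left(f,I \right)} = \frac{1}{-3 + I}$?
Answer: $109415 + \frac{\sqrt{66}}{198} \approx 1.0942 \cdot 10^{5}$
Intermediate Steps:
$F = \sqrt{66} \approx 8.124$
$V{\left(W,L \right)} = 3 L + \frac{3}{-3 + W}$ ($V{\left(W,L \right)} = 3 \left(L + \frac{1}{-3 + W}\right) = 3 L + \frac{3}{-3 + W}$)
$S{\left(G \right)} = \frac{\frac{1}{3} + 3 G}{G}$ ($S{\left(G \right)} = \frac{3 \frac{1}{-3 + 12} \left(1 + G \left(-3 + 12\right)\right)}{G} = \frac{3 \cdot \frac{1}{9} \left(1 + G 9\right)}{G} = \frac{3 \cdot \frac{1}{9} \left(1 + 9 G\right)}{G} = \frac{\frac{1}{3} + 3 G}{G}$)
$S{\left(F \right)} + 109412 = \left(3 + \frac{1}{3 \sqrt{66}}\right) + 109412 = \left(3 + \frac{\frac{1}{66} \sqrt{66}}{3}\right) + 109412 = \left(3 + \frac{\sqrt{66}}{198}\right) + 109412 = 109415 + \frac{\sqrt{66}}{198}$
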